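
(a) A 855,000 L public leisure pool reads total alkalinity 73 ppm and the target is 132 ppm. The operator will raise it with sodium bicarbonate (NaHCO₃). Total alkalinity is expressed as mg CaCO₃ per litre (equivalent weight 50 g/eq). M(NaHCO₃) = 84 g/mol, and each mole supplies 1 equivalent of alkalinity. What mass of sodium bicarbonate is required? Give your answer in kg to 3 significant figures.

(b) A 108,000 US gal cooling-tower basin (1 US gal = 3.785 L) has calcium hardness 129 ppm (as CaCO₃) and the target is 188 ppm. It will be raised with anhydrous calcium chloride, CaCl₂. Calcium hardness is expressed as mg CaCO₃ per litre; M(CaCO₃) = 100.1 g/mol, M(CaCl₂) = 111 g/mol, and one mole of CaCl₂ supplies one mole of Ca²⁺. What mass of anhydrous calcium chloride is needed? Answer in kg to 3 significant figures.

(a) 84.7 kg; (b) 26.7 kg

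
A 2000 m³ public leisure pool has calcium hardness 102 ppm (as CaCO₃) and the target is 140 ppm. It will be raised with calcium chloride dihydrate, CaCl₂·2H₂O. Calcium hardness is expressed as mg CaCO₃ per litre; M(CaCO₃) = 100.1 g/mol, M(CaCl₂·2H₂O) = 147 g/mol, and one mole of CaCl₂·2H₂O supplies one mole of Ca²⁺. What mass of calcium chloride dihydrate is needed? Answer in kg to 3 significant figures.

112 kg

Volume: 2000 m³ = 2,000,000 L.
Hardness to add: (140 − 102) = 38 mg/L as CaCO₃ × 2,000,000 L = 76,000 g as CaCO₃.
Moles of Ca²⁺ (1 mol Ca²⁺ ≡ 1 mol CaCO₃): 76,000 / 100.1 g/mol = 759.2 mol.
Mass of CaCl₂·2H₂O: 759.2 × 147 = 111,600 g.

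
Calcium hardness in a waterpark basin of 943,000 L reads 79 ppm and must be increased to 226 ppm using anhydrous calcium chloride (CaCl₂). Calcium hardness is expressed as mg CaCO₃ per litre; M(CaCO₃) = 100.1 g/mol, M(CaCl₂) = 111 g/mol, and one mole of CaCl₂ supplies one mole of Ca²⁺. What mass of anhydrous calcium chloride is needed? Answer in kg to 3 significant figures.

154 kg

Hardness to add: (226 − 79) = 147 mg/L as CaCO₃ × 943,000 L = 138,600 g as CaCO₃.
Moles of Ca²⁺ (1 mol Ca²⁺ ≡ 1 mol CaCO₃): 138,600 / 100.1 g/mol = 1385 mol.
Mass of CaCl₂: 1385 × 111 = 153,700 g.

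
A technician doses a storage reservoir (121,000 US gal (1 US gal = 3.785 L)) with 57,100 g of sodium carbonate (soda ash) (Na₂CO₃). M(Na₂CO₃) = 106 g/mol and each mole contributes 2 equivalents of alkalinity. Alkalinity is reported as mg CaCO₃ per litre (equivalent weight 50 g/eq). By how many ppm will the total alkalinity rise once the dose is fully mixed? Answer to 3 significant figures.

Volume: 121,000 US gal × 3.785 L/gal = 457,985 L.
Moles of Na₂CO₃: 57,100 g ÷ 106 g/mol = 538.7 mol → 1077 eq of alkalinity.
As CaCO₃: 1077 eq × 50 g/eq = 53,870 g.
Rise: 53,870 g / 457,985 L × 1000 = 117.6 mg/L.

118 ppm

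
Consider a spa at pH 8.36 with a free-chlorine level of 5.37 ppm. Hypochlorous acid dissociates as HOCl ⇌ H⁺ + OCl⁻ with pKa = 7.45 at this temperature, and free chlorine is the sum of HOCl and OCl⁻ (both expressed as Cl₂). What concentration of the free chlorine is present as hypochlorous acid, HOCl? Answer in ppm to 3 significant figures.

[OCl⁻]/[HOCl] = 10^(pH − pKa) = 10^(8.36 − 7.45) = 10^0.91 = 8.128.
Fraction as HOCl = 1 / (1 + 8.128) = 0.1095.
HOCl = 0.1095 × 5.37 ppm = 0.5883 ppm.

0.588 ppm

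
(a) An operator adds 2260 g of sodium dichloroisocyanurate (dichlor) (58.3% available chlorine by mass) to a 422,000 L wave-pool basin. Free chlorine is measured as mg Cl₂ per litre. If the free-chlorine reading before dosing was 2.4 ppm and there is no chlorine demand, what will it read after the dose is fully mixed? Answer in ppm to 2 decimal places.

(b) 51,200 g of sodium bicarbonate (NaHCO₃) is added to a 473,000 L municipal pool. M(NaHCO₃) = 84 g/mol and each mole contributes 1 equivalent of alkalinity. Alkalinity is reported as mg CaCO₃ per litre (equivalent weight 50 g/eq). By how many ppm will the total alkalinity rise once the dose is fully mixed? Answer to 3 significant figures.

(a) Available chlorine delivered: 2260 g × 0.583 = 1318 g as Cl₂.
(a) Concentration rise: 1318 g / 422,000 L = 3.122 mg/L = 3.12 ppm.
(a) Final FC: 2.4 + 3.12 = 5.52 ppm.

(b) Moles of NaHCO₃: 51,200 g ÷ 84 g/mol = 609.5 mol → 609.5 eq of alkalinity.
(b) As CaCO₃: 609.5 eq × 50 g/eq = 30,480 g.
(b) Rise: 30,480 g / 473,000 L × 1000 = 64.43 mg/L.

(a) 5.52 ppm; (b) 64.4 ppm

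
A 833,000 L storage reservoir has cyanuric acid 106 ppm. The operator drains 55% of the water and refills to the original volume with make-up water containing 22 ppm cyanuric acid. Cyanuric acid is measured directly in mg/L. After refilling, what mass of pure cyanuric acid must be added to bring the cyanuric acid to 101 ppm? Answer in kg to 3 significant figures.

After draining 55% and refilling: 106 × 0.45 + 22 × 0.55 = 59.8 ppm.
Deficit to target: 101 − 59.8 = 41.2 mg/L.
Mass: 41.2 mg/L × 833,000 L = 34,320 g cyanuric acid.

34.3 kg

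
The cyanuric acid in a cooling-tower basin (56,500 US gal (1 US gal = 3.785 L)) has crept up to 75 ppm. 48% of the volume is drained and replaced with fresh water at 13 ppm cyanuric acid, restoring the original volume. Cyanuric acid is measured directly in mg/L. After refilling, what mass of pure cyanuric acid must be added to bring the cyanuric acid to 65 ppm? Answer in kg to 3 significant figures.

Volume: 56,500 US gal × 3.785 L/gal = 213,852 L.
After draining 48% and refilling: 75 × 0.52 + 13 × 0.48 = 45.24 ppm.
Deficit to target: 65 − 45.24 = 19.76 mg/L.
Mass: 19.76 mg/L × 213,852 L = 4226 g cyanuric acid.

4.23 kg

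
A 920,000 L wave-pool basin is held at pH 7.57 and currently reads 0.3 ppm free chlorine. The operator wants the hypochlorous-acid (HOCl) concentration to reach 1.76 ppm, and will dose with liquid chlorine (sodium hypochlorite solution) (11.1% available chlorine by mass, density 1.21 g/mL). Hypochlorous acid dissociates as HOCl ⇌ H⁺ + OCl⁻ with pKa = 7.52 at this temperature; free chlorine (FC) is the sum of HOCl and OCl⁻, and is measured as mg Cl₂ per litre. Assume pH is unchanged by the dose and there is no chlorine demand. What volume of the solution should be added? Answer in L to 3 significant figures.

23.5 L

[OCl⁻]/[HOCl] = 10^(pH − pKa) = 10^(7.57 − 7.52) = 1.122; fraction as HOCl = 1/(1 + 1.122) = 0.4712.
Free chlorine required for 1.76 ppm HOCl: 1.76 / 0.4712 = 3.735 ppm.
FC to add: 3.735 − 0.3 = 3.435 mg/L as Cl₂.
Cl₂ equivalent: 3.435 mg/L × 920,000 L = 3160 g.
Product at 11.1% available Cl: 3160 / 0.111 = 28,470 g.
Volume: 28,470 g ÷ 1.21 g/mL = 23,530 mL.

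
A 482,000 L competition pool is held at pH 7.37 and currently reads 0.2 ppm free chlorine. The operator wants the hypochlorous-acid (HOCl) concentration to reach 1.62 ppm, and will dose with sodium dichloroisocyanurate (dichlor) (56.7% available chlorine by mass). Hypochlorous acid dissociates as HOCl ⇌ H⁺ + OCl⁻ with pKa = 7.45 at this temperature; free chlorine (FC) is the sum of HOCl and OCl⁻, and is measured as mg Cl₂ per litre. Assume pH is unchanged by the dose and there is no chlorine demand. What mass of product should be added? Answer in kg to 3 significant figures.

2.35 kg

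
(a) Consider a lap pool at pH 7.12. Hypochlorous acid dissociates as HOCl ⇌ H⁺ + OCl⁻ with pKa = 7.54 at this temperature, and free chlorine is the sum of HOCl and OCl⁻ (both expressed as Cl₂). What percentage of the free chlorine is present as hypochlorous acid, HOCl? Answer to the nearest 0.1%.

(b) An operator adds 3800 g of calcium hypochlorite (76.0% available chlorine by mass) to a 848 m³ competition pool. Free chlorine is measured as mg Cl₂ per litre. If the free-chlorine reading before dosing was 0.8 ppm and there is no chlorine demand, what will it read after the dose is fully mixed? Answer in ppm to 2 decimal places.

(a) 72.5%; (b) 4.21 ppm

(a) [OCl⁻]/[HOCl] = 10^(pH − pKa) = 10^(7.12 − 7.54) = 10^-0.42 = 0.3802.
(a) Fraction as HOCl = 1 / (1 + 0.3802) = 0.7245.

(b) Volume: 848 m³ = 848,000 L.
(b) Available chlorine delivered: 3800 g × 0.76 = 2888 g as Cl₂.
(b) Concentration rise: 2888 g / 848,000 L = 3.406 mg/L = 3.41 ppm.
(b) Final FC: 0.8 + 3.41 = 4.21 ppm.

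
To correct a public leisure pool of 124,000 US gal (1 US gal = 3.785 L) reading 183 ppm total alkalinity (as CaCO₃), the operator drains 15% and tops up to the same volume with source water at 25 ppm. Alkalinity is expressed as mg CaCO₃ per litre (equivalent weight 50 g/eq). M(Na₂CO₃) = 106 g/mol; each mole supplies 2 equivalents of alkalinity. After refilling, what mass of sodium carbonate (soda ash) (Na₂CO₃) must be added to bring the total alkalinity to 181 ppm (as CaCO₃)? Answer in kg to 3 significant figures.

Volume: 124,000 US gal × 3.785 L/gal = 469,340 L.
After draining 15% and refilling: 183 × 0.85 + 25 × 0.15 = 159.3 ppm.
Deficit to target: 181 − 159.3 = 21.7 mg/L.
As CaCO₃: 21.7 mg/L × 469,340 L = 10,180 g; ÷ 50 g/eq ÷ 2 = 101.8 mol Na₂CO₃.
Mass: 101.8 × 106 = 10,800 g.

10.8 kg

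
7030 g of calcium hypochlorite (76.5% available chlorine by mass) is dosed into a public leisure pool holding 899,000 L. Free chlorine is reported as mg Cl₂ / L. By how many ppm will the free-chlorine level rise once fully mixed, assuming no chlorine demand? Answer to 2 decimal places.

Available chlorine delivered: 7030 g × 0.765 = 5378 g as Cl₂.
Concentration rise: 5378 g / 899,000 L = 5.982 mg/L = 5.98 ppm.

5.98 ppm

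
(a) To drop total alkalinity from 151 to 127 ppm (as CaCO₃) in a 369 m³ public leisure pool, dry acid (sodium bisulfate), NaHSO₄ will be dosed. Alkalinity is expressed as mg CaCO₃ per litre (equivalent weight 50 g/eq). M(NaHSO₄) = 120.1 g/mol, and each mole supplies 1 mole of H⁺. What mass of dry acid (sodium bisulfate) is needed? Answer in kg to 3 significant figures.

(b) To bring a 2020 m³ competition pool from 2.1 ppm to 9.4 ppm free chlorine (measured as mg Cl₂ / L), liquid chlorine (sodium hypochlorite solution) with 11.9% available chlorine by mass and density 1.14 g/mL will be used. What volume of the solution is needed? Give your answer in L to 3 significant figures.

(a) Volume: 369 m³ = 369,000 L.
(a) Alkalinity to neutralize: (151 − 127) = 24 mg/L as CaCO₃ × 369,000 L = 8856 g as CaCO₃.
(a) Equivalents of H⁺ required: 8856 ÷ 50 g/eq = 177.1 eq = 177.1 mol NaHSO₄.
(a) Mass of NaHSO₄: 177.1 × 120.1 = 21,270 g.

(b) Volume: 2020 m³ = 2,020,000 L.
(b) Chlorine deficit: 9.4 − 2.1 = 7.3 ppm = 7.3 mg/L as Cl₂.
(b) Cl₂ equivalent needed: 7.3 mg/L × 2,020,000 L = 14,750,000 mg = 14,750 g.
(b) Product at 11.9% available chlorine: 14,750 / 0.119 = 123,900 g.
(b) Volume at density 1.14 g/mL: 123,900 g ÷ 1.14 g/mL = 108,700 mL.

(a) 21.3 kg; (b) 109 L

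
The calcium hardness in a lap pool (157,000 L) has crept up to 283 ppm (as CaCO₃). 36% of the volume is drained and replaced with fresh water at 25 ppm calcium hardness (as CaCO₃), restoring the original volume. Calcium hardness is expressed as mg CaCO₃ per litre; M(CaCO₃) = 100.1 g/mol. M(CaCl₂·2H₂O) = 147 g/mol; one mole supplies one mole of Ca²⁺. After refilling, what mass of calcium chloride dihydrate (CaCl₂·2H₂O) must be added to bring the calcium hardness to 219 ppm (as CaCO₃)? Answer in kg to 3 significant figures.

After draining 36% and refilling: 283 × 0.64 + 25 × 0.36 = 190.12 ppm.
Deficit to target: 219 − 190.12 = 28.88 mg/L.
As CaCO₃: 28.88 mg/L × 157,000 L = 4534 g; ÷ 100.1 = 45.3 mol Ca²⁺.
Mass: 45.3 × 147 = 6659 g.

6.66 kg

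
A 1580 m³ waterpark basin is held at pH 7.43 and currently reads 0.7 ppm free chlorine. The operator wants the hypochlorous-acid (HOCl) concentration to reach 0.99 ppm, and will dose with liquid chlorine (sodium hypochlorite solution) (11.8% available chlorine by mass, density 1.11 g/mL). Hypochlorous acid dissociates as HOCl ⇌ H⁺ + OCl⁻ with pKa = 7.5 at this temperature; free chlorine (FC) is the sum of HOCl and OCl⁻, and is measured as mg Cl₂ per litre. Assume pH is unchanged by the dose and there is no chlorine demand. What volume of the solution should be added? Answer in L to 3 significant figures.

Volume: 1580 m³ = 1,580,000 L.
[OCl⁻]/[HOCl] = 10^(pH − pKa) = 10^(7.43 − 7.5) = 0.8511; fraction as HOCl = 1/(1 + 0.8511) = 0.5402.
Free chlorine required for 0.99 ppm HOCl: 0.99 / 0.5402 = 1.833 ppm.
FC to add: 1.833 − 0.7 = 1.133 mg/L as Cl₂.
Cl₂ equivalent: 1.133 mg/L × 1,580,000 L = 1790 g.
Product at 11.8% available Cl: 1790 / 0.118 = 15,170 g.
Volume: 15,170 g ÷ 1.11 g/mL = 13,660 mL.

13.7 L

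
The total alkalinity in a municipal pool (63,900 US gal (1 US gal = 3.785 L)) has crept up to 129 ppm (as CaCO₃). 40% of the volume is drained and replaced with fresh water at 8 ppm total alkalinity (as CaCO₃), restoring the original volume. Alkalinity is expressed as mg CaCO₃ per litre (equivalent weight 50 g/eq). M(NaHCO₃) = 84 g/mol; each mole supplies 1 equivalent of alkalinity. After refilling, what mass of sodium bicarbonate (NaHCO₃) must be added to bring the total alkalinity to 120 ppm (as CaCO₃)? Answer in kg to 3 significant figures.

Volume: 63,900 US gal × 3.785 L/gal = 241,862 L.
After draining 40% and refilling: 129 × 0.60 + 8 × 0.40 = 80.6 ppm.
Deficit to target: 120 − 80.6 = 39.4 mg/L.
As CaCO₃: 39.4 mg/L × 241,862 L = 9529 g; ÷ 50 g/eq ÷ 1 = 190.6 mol NaHCO₃.
Mass: 190.6 × 84 = 16,010 g.

16.0 kg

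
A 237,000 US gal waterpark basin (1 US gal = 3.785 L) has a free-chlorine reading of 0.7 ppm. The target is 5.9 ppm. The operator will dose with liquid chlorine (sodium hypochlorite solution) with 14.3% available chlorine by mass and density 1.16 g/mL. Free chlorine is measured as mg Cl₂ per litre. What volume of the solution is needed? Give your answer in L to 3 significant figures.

28.1 L

Volume: 237,000 US gal × 3.785 L/gal = 897,045 L.
Chlorine deficit: 5.9 − 0.7 = 5.2 ppm = 5.2 mg/L as Cl₂.
Cl₂ equivalent needed: 5.2 mg/L × 897,045 L = 4,665,000 mg = 4665 g.
Product at 14.3% available chlorine: 4665 / 0.143 = 32,620 g.
Volume at density 1.16 g/mL: 32,620 g ÷ 1.16 g/mL = 28,120 mL.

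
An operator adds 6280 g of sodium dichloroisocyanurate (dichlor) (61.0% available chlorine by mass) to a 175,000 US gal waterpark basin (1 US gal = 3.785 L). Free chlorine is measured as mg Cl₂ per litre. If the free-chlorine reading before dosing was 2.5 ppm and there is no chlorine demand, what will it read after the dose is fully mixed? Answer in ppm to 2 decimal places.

Volume: 175,000 US gal × 3.785 L/gal = 662,375 L.
Available chlorine delivered: 6280 g × 0.61 = 3831 g as Cl₂.
Concentration rise: 3831 g / 662,375 L = 5.783 mg/L = 5.78 ppm.
Final FC: 2.5 + 5.78 = 8.28 ppm.

8.28 ppm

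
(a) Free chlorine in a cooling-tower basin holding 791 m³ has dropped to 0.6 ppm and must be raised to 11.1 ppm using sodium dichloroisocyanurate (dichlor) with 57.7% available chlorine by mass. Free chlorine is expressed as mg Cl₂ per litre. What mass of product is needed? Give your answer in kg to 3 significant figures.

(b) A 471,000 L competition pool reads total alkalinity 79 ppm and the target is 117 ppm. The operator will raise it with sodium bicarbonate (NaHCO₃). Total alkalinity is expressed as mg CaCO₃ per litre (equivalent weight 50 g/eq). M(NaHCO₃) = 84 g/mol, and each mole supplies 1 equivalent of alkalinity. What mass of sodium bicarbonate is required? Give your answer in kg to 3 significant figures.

(a) 14.4 kg; (b) 30.1 kg

(a) Volume: 791 m³ = 791,000 L.
(a) Chlorine deficit: 11.1 − 0.6 = 10.5 ppm = 10.5 mg/L as Cl₂.
(a) Cl₂ equivalent needed: 10.5 mg/L × 791,000 L = 8,306,000 mg = 8306 g.
(a) Product at 57.7% available chlorine: 8306 / 0.577 = 14,390 g.

(b) Alkalinity to add: (117 − 79) = 38 mg/L as CaCO₃ × 471,000 L = 17,900 g as CaCO₃.
(b) Equivalents: 17,900 g ÷ 50 g/eq = 358 eq.
(b) NaHCO₃ supplies 1 eq per mole → 358 mol.
(b) Mass: 358 mol × 84 g/mol = 30,070 g.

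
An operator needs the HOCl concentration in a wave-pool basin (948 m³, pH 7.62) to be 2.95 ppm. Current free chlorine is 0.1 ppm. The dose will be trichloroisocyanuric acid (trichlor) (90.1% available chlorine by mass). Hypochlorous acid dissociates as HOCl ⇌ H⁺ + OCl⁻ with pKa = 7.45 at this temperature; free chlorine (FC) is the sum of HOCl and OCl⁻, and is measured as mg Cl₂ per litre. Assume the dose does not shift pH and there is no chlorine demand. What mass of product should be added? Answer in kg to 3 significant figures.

Volume: 948 m³ = 948,000 L.
[OCl⁻]/[HOCl] = 10^(pH − pKa) = 10^(7.62 − 7.45) = 1.479; fraction as HOCl = 1/(1 + 1.479) = 0.4034.
Free chlorine required for 2.95 ppm HOCl: 2.95 / 0.4034 = 7.313 ppm.
FC to add: 7.313 − 0.1 = 7.213 mg/L as Cl₂.
Cl₂ equivalent: 7.213 mg/L × 948,000 L = 6838 g.
Product at 90.1% available Cl: 6838 / 0.901 = 7590 g.

7.59 kg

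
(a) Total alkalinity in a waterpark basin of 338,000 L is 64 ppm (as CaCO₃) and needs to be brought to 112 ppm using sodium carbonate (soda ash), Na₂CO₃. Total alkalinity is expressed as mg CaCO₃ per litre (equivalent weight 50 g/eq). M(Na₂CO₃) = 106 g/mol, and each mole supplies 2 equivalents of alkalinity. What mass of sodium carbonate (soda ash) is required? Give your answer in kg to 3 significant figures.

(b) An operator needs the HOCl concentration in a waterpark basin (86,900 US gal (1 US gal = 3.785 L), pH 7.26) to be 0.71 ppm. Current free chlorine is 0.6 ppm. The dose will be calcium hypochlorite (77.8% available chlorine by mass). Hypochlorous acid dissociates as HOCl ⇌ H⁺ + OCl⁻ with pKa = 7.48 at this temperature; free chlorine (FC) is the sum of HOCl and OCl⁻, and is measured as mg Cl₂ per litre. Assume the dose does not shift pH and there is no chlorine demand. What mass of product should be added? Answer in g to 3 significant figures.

(a) 17.2 kg; (b) 227 g

(a) Alkalinity to add: (112 − 64) = 48 mg/L as CaCO₃ × 338,000 L = 16,220 g as CaCO₃.
(a) Equivalents: 16,220 g ÷ 50 g/eq = 324.5 eq.
(a) Each mole of Na₂CO₃ supplies 2 eq, so 324.5 / 2 = 162.2 mol.
(a) Mass: 162.2 mol × 106 g/mol = 17,200 g.

(b) Volume: 86,900 US gal × 3.785 L/gal = 328,916 L.
(b) [OCl⁻]/[HOCl] = 10^(pH − pKa) = 10^(7.26 − 7.48) = 0.6026; fraction as HOCl = 1/(1 + 0.6026) = 0.624.
(b) Free chlorine required for 0.71 ppm HOCl: 0.71 / 0.624 = 1.138 ppm.
(b) FC to add: 1.138 − 0.6 = 0.5378 mg/L as Cl₂.
(b) Cl₂ equivalent: 0.5378 mg/L × 328,916 L = 176.9 g.
(b) Product at 77.8% available Cl: 176.9 / 0.778 = 227.4 g.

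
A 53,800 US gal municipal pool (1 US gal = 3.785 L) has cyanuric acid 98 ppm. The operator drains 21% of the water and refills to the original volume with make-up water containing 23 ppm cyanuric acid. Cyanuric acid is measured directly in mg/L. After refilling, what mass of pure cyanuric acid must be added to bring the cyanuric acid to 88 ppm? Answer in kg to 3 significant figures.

1.17 kg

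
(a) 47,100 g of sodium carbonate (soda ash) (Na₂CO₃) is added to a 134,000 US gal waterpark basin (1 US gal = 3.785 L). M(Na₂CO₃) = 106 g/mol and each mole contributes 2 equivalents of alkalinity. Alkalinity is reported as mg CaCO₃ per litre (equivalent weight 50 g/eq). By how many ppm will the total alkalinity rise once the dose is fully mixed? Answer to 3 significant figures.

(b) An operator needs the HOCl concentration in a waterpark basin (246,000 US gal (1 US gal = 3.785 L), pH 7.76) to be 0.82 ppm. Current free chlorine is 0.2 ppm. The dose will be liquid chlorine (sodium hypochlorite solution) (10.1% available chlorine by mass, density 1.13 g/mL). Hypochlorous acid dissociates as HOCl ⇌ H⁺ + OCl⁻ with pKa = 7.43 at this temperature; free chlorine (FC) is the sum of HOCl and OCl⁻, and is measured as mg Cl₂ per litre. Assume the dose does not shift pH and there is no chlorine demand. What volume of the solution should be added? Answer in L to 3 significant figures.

(a) Volume: 134,000 US gal × 3.785 L/gal = 507,190 L.
(a) Moles of Na₂CO₃: 47,100 g ÷ 106 g/mol = 444.3 mol → 888.7 eq of alkalinity.
(a) As CaCO₃: 888.7 eq × 50 g/eq = 44,430 g.
(a) Rise: 44,430 g / 507,190 L × 1000 = 87.61 mg/L.

(b) Volume: 246,000 US gal × 3.785 L/gal = 931,110 L.
(b) [OCl⁻]/[HOCl] = 10^(pH − pKa) = 10^(7.76 − 7.43) = 2.138; fraction as HOCl = 1/(1 + 2.138) = 0.3187.
(b) Free chlorine required for 0.82 ppm HOCl: 0.82 / 0.3187 = 2.573 ppm.
(b) FC to add: 2.573 − 0.2 = 2.373 mg/L as Cl₂.
(b) Cl₂ equivalent: 2.373 mg/L × 931,110 L = 2210 g.
(b) Product at 10.1% available Cl: 2210 / 0.101 = 21,880 g.
(b) Volume: 21,880 g ÷ 1.13 g/mL = 19,360 mL.

(a) 87.6 ppm; (b) 19.4 L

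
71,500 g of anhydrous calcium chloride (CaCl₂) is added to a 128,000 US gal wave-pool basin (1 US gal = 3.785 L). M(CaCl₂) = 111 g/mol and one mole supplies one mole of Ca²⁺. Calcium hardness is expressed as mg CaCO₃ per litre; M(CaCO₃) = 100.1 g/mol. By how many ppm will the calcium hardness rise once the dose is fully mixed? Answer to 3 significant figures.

133 ppm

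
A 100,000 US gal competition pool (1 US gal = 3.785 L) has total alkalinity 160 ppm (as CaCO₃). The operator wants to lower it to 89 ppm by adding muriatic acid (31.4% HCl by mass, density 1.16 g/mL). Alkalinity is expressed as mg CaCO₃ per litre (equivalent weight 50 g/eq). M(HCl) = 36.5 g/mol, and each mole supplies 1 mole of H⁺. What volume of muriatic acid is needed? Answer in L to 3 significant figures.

53.9 L

Volume: 100,000 US gal × 3.785 L/gal = 378,500 L.
Alkalinity to neutralize: (160 − 89) = 71 mg/L as CaCO₃ × 378,500 L = 26,870 g as CaCO₃.
Equivalents of H⁺ required: 26,870 ÷ 50 g/eq = 537.5 eq = 537.5 mol HCl.
Mass of HCl: 537.5 × 36.5 = 19,620 g.
Mass of 31.4% solution: 19,620 / 0.314 = 62,480 g.
Volume: 62,480 g ÷ 1.16 g/mL = 53,860 mL.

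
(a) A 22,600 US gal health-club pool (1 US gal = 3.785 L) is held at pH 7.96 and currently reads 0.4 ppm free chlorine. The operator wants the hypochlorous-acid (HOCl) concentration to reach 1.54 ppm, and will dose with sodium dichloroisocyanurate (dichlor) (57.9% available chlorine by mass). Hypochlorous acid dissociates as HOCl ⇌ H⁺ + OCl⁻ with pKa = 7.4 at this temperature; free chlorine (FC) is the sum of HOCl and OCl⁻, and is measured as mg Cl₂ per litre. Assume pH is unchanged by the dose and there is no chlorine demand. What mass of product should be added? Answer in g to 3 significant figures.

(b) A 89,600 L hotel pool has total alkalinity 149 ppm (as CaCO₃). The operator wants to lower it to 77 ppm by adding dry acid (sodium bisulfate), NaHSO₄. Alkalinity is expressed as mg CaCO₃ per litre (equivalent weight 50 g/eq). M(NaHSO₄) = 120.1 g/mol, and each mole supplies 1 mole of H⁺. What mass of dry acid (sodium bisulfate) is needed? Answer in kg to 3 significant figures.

(a) Volume: 22,600 US gal × 3.785 L/gal = 85,541 L.
(a) [OCl⁻]/[HOCl] = 10^(pH − pKa) = 10^(7.96 − 7.4) = 3.631; fraction as HOCl = 1/(1 + 3.631) = 0.2159.
(a) Free chlorine required for 1.54 ppm HOCl: 1.54 / 0.2159 = 7.131 ppm.
(a) FC to add: 7.131 − 0.4 = 6.731 mg/L as Cl₂.
(a) Cl₂ equivalent: 6.731 mg/L × 85,541 L = 575.8 g.
(a) Product at 57.9% available Cl: 575.8 / 0.579 = 994.5 g.

(b) Alkalinity to neutralize: (149 − 77) = 72 mg/L as CaCO₃ × 89,600 L = 6451 g as CaCO₃.
(b) Equivalents of H⁺ required: 6451 ÷ 50 g/eq = 129 eq = 129 mol NaHSO₄.
(b) Mass of NaHSO₄: 129 × 120.1 = 15,500 g.

(a) 994 g; (b) 15.5 kg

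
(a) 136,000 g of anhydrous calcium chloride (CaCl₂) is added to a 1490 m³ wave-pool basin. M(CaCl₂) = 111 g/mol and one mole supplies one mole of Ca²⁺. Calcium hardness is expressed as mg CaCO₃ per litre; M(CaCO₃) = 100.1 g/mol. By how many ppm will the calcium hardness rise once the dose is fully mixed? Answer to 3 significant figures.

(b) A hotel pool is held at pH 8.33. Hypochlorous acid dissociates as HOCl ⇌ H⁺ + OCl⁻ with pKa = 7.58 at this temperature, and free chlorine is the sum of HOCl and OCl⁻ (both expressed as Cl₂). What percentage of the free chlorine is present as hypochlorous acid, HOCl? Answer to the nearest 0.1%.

(a) 82.3 ppm; (b) 15.1%

(a) Volume: 1490 m³ = 1,490,000 L.
(a) Moles of Ca²⁺: 136,000 g ÷ 111 g/mol = 1225 mol.
(a) As CaCO₃: 1225 mol × 100.1 g/mol = 122,600 g.
(a) Rise: 122,600 g / 1,490,000 L × 1000 = 82.31 mg/L.

(b) [OCl⁻]/[HOCl] = 10^(pH − pKa) = 10^(8.33 − 7.58) = 10^0.75 = 5.623.
(b) Fraction as HOCl = 1 / (1 + 5.623) = 0.151.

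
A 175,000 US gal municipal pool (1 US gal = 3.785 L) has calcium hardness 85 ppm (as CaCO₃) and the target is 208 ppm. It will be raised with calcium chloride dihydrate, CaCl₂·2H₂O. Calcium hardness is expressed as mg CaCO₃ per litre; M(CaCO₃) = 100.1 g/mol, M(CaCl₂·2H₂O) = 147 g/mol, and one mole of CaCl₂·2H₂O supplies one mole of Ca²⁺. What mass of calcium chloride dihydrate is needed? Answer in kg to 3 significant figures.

Volume: 175,000 US gal × 3.785 L/gal = 662,375 L.
Hardness to add: (208 − 85) = 123 mg/L as CaCO₃ × 662,375 L = 81,470 g as CaCO₃.
Moles of Ca²⁺ (1 mol Ca²⁺ ≡ 1 mol CaCO₃): 81,470 / 100.1 g/mol = 813.9 mol.
Mass of CaCl₂·2H₂O: 813.9 × 147 = 119,600 g.

120 kg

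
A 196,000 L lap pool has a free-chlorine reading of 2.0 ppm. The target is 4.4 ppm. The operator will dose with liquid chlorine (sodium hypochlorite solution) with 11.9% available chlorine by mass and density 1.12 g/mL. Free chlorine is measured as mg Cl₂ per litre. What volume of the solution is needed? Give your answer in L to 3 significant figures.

Chlorine deficit: 4.4 − 2.0 = 2.4 ppm = 2.4 mg/L as Cl₂.
Cl₂ equivalent needed: 2.4 mg/L × 196,000 L = 470,400 mg = 470.4 g.
Product at 11.9% available chlorine: 470.4 / 0.119 = 3953 g.
Volume at density 1.12 g/mL: 3953 g ÷ 1.12 g/mL = 3529 mL.

3.53 L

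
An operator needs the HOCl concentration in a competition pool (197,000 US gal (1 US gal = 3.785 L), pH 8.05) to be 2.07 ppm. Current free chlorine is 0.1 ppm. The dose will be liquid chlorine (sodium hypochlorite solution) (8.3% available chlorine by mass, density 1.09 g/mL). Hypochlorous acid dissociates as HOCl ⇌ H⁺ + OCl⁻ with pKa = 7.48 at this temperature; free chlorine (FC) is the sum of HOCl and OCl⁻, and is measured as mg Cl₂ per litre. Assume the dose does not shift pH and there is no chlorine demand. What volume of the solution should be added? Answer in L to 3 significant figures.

79.6 L

Volume: 197,000 US gal × 3.785 L/gal = 745,645 L.
[OCl⁻]/[HOCl] = 10^(pH − pKa) = 10^(8.05 − 7.48) = 3.715; fraction as HOCl = 1/(1 + 3.715) = 0.2121.
Free chlorine required for 2.07 ppm HOCl: 2.07 / 0.2121 = 9.761 ppm.
FC to add: 9.761 − 0.1 = 9.661 mg/L as Cl₂.
Cl₂ equivalent: 9.661 mg/L × 745,645 L = 7204 g.
Product at 8.3% available Cl: 7204 / 0.083 = 86,790 g.
Volume: 86,790 g ÷ 1.09 g/mL = 79,620 mL.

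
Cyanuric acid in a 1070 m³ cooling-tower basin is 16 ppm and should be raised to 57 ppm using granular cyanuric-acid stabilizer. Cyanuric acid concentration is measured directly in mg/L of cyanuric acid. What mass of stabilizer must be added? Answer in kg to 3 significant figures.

43.9 kg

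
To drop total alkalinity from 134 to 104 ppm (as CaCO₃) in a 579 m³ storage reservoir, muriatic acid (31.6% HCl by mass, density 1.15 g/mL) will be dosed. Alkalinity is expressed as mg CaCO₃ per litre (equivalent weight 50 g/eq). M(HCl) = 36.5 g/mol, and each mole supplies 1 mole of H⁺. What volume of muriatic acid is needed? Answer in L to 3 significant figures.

Volume: 579 m³ = 579,000 L.
Alkalinity to neutralize: (134 − 104) = 30 mg/L as CaCO₃ × 579,000 L = 17,370 g as CaCO₃.
Equivalents of H⁺ required: 17,370 ÷ 50 g/eq = 347.4 eq = 347.4 mol HCl.
Mass of HCl: 347.4 × 36.5 = 12,680 g.
Mass of 31.6% solution: 12,680 / 0.316 = 40,130 g.
Volume: 40,130 g ÷ 1.15 g/mL = 34,890 mL.

34.9 L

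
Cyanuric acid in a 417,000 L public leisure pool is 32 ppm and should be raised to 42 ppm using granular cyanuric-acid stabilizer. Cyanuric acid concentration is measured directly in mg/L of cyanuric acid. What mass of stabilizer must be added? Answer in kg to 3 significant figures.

CYA to add: (42 − 32) = 10 mg/L × 417,000 L = 4170 g cyanuric acid.

4.17 kg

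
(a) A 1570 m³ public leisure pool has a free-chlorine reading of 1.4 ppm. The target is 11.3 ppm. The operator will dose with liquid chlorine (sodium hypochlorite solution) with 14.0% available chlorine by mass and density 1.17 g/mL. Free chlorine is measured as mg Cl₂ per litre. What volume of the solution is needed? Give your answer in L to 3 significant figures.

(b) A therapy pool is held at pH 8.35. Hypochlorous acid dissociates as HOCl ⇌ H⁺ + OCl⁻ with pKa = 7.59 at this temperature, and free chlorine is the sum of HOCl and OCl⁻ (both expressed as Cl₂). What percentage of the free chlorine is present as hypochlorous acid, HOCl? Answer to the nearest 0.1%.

(a) Volume: 1570 m³ = 1,570,000 L.
(a) Chlorine deficit: 11.3 − 1.4 = 9.9 ppm = 9.9 mg/L as Cl₂.
(a) Cl₂ equivalent needed: 9.9 mg/L × 1,570,000 L = 15,540,000 mg = 15,540 g.
(a) Product at 14.0% available chlorine: 15,540 / 0.14 = 111,000 g.
(a) Volume at density 1.17 g/mL: 111,000 g ÷ 1.17 g/mL = 94,890 mL.

(b) [OCl⁻]/[HOCl] = 10^(pH − pKa) = 10^(8.35 − 7.59) = 10^0.76 = 5.754.
(b) Fraction as HOCl = 1 / (1 + 5.754) = 0.1481.

(a) 94.9 L; (b) 14.8%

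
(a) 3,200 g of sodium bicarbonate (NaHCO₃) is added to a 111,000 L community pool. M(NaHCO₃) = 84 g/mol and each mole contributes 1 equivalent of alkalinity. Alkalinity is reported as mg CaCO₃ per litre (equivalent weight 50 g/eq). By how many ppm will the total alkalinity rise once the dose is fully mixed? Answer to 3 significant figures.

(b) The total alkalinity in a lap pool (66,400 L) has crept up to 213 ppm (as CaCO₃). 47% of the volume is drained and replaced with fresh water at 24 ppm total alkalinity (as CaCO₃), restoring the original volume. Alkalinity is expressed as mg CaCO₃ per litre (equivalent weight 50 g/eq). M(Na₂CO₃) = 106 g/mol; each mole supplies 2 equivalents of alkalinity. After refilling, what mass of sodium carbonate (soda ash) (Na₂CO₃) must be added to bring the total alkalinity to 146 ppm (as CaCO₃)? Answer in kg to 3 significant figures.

(a) Moles of NaHCO₃: 3,200 g ÷ 84 g/mol = 38.1 mol → 38.1 eq of alkalinity.
(a) As CaCO₃: 38.1 eq × 50 g/eq = 1905 g.
(a) Rise: 1905 g / 111,000 L × 1000 = 17.16 mg/L.

(b) After draining 47% and refilling: 213 × 0.53 + 24 × 0.47 = 124.17 ppm.
(b) Deficit to target: 146 − 124.17 = 21.83 mg/L.
(b) As CaCO₃: 21.83 mg/L × 66,400 L = 1450 g; ÷ 50 g/eq ÷ 2 = 14.5 mol Na₂CO₃.
(b) Mass: 14.5 × 106 = 1536 g.

(a) 17.2 ppm; (b) 1.54 kg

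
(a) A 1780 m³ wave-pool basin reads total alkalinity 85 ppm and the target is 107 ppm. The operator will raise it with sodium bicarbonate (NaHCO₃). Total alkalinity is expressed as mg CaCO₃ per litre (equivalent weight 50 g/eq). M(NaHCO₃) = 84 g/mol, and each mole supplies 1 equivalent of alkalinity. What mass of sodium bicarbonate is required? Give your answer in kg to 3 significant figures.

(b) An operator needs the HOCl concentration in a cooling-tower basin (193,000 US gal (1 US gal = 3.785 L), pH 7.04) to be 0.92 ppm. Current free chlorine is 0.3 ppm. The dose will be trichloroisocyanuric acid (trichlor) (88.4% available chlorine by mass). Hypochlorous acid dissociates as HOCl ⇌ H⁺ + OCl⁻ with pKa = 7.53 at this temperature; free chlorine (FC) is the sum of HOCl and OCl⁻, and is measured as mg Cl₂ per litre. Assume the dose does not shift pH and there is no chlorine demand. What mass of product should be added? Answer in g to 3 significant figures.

(a) 65.8 kg; (b) 758 g

(a) Volume: 1780 m³ = 1,780,000 L.
(a) Alkalinity to add: (107 − 85) = 22 mg/L as CaCO₃ × 1,780,000 L = 39,160 g as CaCO₃.
(a) Equivalents: 39,160 g ÷ 50 g/eq = 783.2 eq.
(a) NaHCO₃ supplies 1 eq per mole → 783.2 mol.
(a) Mass: 783.2 mol × 84 g/mol = 65,790 g.

(b) Volume: 193,000 US gal × 3.785 L/gal = 730,505 L.
(b) [OCl⁻]/[HOCl] = 10^(pH − pKa) = 10^(7.04 − 7.53) = 0.3236; fraction as HOCl = 1/(1 + 0.3236) = 0.7555.
(b) Free chlorine required for 0.92 ppm HOCl: 0.92 / 0.7555 = 1.218 ppm.
(b) FC to add: 1.218 − 0.3 = 0.9177 mg/L as Cl₂.
(b) Cl₂ equivalent: 0.9177 mg/L × 730,505 L = 670.4 g.
(b) Product at 88.4% available Cl: 670.4 / 0.884 = 758.4 g.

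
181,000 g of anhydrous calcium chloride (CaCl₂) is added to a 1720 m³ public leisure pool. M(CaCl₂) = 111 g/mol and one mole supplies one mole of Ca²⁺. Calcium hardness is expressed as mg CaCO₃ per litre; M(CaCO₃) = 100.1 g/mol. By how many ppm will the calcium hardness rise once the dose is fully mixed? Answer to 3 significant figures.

Volume: 1720 m³ = 1,720,000 L.
Moles of Ca²⁺: 181,000 g ÷ 111 g/mol = 1631 mol.
As CaCO₃: 1631 mol × 100.1 g/mol = 163,200 g.
Rise: 163,200 g / 1,720,000 L × 1000 = 94.9 mg/L.

94.9 ppm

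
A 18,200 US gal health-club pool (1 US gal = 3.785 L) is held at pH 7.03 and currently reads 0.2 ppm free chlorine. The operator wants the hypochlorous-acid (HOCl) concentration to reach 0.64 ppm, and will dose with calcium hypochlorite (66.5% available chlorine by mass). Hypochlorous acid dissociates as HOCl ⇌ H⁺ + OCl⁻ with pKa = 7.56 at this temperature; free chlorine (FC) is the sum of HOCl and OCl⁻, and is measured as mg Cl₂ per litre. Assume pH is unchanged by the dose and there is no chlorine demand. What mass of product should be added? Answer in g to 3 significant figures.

65.1 g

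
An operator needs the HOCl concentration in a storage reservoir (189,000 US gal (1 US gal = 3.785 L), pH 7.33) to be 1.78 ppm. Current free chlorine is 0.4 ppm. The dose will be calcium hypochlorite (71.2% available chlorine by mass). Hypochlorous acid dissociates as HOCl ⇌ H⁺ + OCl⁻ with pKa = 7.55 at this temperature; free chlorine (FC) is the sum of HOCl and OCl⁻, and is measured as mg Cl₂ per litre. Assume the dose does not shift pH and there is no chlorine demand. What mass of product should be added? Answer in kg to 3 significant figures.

2.46 kg

Volume: 189,000 US gal × 3.785 L/gal = 715,365 L.
[OCl⁻]/[HOCl] = 10^(pH − pKa) = 10^(7.33 − 7.55) = 0.6026; fraction as HOCl = 1/(1 + 0.6026) = 0.624.
Free chlorine required for 1.78 ppm HOCl: 1.78 / 0.624 = 2.853 ppm.
FC to add: 2.853 − 0.4 = 2.453 mg/L as Cl₂.
Cl₂ equivalent: 2.453 mg/L × 715,365 L = 1754 g.
Product at 71.2% available Cl: 1754 / 0.712 = 2464 g.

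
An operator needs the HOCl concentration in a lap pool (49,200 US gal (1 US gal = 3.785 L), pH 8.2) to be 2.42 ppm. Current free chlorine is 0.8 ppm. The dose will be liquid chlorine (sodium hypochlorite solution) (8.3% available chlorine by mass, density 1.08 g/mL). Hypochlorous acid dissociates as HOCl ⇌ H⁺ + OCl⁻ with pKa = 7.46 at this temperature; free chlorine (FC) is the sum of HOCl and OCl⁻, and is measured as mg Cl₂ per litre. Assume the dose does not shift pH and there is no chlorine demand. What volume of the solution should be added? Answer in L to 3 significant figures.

31.0 L

Volume: 49,200 US gal × 3.785 L/gal = 186,222 L.
[OCl⁻]/[HOCl] = 10^(pH − pKa) = 10^(8.2 − 7.46) = 5.495; fraction as HOCl = 1/(1 + 5.495) = 0.154.
Free chlorine required for 2.42 ppm HOCl: 2.42 / 0.154 = 15.72 ppm.
FC to add: 15.72 − 0.8 = 14.92 mg/L as Cl₂.
Cl₂ equivalent: 14.92 mg/L × 186,222 L = 2778 g.
Product at 8.3% available Cl: 2778 / 0.083 = 33,470 g.
Volume: 33,470 g ÷ 1.08 g/mL = 30,990 mL.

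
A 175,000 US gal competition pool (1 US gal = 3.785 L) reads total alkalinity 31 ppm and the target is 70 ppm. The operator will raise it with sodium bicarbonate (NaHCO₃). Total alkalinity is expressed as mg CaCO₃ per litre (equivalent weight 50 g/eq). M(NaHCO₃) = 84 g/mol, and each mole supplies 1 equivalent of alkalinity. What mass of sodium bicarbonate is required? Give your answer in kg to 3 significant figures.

43.4 kg

Volume: 175,000 US gal × 3.785 L/gal = 662,375 L.
Alkalinity to add: (70 − 31) = 39 mg/L as CaCO₃ × 662,375 L = 25,830 g as CaCO₃.
Equivalents: 25,830 g ÷ 50 g/eq = 516.7 eq.
NaHCO₃ supplies 1 eq per mole → 516.7 mol.
Mass: 516.7 mol × 84 g/mol = 43,400 g.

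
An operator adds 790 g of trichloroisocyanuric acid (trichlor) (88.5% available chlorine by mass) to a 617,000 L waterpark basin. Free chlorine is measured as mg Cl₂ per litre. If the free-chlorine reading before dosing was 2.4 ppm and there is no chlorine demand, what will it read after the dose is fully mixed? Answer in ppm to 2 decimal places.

3.53 ppm

Available chlorine delivered: 790 g × 0.885 = 699.1 g as Cl₂.
Concentration rise: 699.1 g / 617,000 L = 1.133 mg/L = 1.13 ppm.
Final FC: 2.4 + 1.13 = 3.53 ppm.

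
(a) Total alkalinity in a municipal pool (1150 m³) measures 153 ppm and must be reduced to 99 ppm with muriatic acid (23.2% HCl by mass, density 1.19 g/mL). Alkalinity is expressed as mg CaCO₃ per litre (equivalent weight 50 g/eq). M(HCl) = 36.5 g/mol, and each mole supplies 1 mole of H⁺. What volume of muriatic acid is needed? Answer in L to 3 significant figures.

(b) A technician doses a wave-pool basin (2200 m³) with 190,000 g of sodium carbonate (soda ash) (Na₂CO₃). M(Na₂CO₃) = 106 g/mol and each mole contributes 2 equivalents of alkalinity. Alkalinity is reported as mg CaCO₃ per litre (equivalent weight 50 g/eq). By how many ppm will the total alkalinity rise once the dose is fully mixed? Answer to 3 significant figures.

(a) 164 L; (b) 81.5 ppm

(a) Volume: 1150 m³ = 1,150,000 L.
(a) Alkalinity to neutralize: (153 − 99) = 54 mg/L as CaCO₃ × 1,150,000 L = 62,100 g as CaCO₃.
(a) Equivalents of H⁺ required: 62,100 ÷ 50 g/eq = 1242 eq = 1242 mol HCl.
(a) Mass of HCl: 1242 × 36.5 = 45,330 g.
(a) Mass of 23.2% solution: 45,330 / 0.232 = 195,400 g.
(a) Volume: 195,400 g ÷ 1.19 g/mL = 164,200 mL.

(b) Volume: 2200 m³ = 2,200,000 L.
(b) Moles of Na₂CO₃: 190,000 g ÷ 106 g/mol = 1792 mol → 3585 eq of alkalinity.
(b) As CaCO₃: 3585 eq × 50 g/eq = 179,200 g.
(b) Rise: 179,200 g / 2,200,000 L × 1000 = 81.48 mg/L.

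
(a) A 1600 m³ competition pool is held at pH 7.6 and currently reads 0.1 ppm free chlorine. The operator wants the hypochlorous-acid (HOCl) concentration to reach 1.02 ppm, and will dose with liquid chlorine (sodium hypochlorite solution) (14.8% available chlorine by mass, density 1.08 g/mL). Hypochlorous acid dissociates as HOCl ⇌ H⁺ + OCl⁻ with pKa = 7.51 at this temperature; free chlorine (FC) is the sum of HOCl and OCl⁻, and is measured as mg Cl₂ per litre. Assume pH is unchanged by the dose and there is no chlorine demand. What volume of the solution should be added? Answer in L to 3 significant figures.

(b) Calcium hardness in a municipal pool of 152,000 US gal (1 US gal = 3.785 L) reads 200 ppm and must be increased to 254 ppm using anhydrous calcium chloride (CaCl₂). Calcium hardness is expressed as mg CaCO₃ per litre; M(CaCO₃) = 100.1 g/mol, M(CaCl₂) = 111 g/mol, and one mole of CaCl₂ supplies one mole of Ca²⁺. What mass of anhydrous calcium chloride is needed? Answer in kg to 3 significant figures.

(a) 21.8 L; (b) 34.5 kg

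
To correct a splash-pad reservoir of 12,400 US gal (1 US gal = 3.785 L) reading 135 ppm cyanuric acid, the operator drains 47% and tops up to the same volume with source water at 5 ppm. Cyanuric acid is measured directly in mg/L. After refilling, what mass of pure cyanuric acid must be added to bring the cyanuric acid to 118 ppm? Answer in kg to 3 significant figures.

2.07 kg

Volume: 12,400 US gal × 3.785 L/gal = 46,934 L.
After draining 47% and refilling: 135 × 0.53 + 5 × 0.47 = 73.9 ppm.
Deficit to target: 118 − 73.9 = 44.1 mg/L.
Mass: 44.1 mg/L × 46,934 L = 2070 g cyanuric acid.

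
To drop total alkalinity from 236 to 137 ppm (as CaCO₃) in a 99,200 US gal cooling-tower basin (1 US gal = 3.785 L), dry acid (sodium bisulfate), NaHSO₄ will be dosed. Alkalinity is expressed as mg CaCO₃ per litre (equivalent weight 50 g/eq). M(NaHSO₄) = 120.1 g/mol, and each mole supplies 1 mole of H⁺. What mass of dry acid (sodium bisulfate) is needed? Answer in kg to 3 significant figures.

89.3 kg

Volume: 99,200 US gal × 3.785 L/gal = 375,472 L.
Alkalinity to neutralize: (236 − 137) = 99 mg/L as CaCO₃ × 375,472 L = 37,170 g as CaCO₃.
Equivalents of H⁺ required: 37,170 ÷ 50 g/eq = 743.4 eq = 743.4 mol NaHSO₄.
Mass of NaHSO₄: 743.4 × 120.1 = 89,290 g.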